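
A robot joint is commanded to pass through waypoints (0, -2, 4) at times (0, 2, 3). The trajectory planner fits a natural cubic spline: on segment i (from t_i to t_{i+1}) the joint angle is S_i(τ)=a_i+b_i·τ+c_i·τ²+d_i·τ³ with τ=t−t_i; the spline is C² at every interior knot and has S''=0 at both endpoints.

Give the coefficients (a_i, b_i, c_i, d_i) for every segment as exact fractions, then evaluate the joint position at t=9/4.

  seg 0: a=0 b=-10/3 c=0 d=7/12
  seg 1: a=-2 b=11/3 c=7/2 d=-7/6
S(9/4) = -113/128

Δ: Δ0=-1, Δ1=6
row 1: diag=6, rhs=42; c'=1/6, d'=7
back: M1=7
M: M0=0, M1=7, M2=0
seg 0: a=0, c=M0/2=0, d=(M1−M0)/(6·2)=7/12, b=Δ0−h0·(2M0+M1)/6=-10/3
seg 1: a=-2, c=M1/2=7/2, d=(M2−M1)/(6·1)=-7/6, b=Δ1−h1·(2M1+M2)/6=11/3
t_q=9/4 → seg 1, τ=1/4; S=-2+11/3·τ+7/2·τ²+-7/6·τ³=-113/128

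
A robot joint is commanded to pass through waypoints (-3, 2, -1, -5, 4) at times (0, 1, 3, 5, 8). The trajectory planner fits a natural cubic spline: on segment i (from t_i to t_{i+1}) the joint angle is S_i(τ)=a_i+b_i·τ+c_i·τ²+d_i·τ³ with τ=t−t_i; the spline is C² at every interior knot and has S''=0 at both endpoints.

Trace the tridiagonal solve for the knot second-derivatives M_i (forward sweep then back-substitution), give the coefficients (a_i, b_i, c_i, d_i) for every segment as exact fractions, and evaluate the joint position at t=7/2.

Δ: Δ0=5, Δ1=-3/2, Δ2=-2, Δ3=3
row 1: diag=6, rhs=-39; c'=1/3, d'=-13/2
row 2: denom=8−2·1/3=22/3; d'=(-3−2·-13/2)/(22/3)=15/11
row 3: denom=10−2·3/11=104/11; d'=(30−2·15/11)/(104/11)=75/26
back: M3=75/26
back: M2=15/11−3/11·75/26=15/26
back: M1=-13/2−1/3·15/26=-87/13
M: M0=0, M1=-87/13, M2=15/26, M3=75/26, M4=0
seg 0: a=-3, c=M0/2=0, d=(M1−M0)/(6·1)=-29/26, b=Δ0−h0·(2M0+M1)/6=159/26
seg 1: a=2, c=M1/2=-87/26, d=(M2−M1)/(6·2)=63/104, b=Δ1−h1·(2M1+M2)/6=36/13
seg 2: a=-1, c=M2/2=15/52, d=(M3−M2)/(6·2)=5/26, b=Δ2−h2·(2M2+M3)/6=-87/26
seg 3: a=-5, c=M3/2=75/52, d=(M4−M3)/(6·3)=-25/156, b=Δ3−h3·(2M3+M4)/6=3/26
t_q=7/2 → seg 2, τ=1/2; S=-1+-87/26·τ+15/52·τ²+5/26·τ³=-67/26

  seg 0: a=-3 b=159/26 c=0 d=-29/26
  seg 1: a=2 b=36/13 c=-87/26 d=63/104
  seg 2: a=-1 b=-87/26 c=15/52 d=5/26
  seg 3: a=-5 b=3/26 c=75/52 d=-25/156
S(7/2) = -67/26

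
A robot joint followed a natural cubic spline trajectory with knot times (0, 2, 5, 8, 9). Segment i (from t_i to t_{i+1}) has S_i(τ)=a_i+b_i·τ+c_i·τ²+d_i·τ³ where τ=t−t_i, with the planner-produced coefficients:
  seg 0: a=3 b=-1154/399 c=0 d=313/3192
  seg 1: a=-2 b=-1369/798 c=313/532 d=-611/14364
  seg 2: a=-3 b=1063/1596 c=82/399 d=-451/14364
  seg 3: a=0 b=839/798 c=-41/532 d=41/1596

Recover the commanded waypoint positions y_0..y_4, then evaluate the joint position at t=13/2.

y_0=3 y_1=-2 y_2=-3 y_3=0 y_4=1
S(13/2) = -6999/4256

y_0 = S_0(0) = a_0 = 3
y_1 = S_1(0) = a_1 = -2
y_2 = S_2(0) = a_2 = -3
y_3 = S_3(0) = a_3 = 0
y_4 = S_3(1) = 1
t_q=13/2 is in segment 2 (τ=3/2); S_2(τ)=-6999/4256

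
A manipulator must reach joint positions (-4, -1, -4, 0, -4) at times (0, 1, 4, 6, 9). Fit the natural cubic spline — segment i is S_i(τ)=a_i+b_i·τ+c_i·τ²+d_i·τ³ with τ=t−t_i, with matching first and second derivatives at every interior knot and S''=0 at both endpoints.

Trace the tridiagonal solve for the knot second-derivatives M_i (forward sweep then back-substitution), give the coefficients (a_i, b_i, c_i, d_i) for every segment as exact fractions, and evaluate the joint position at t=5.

Δ: Δ0=3, Δ1=-1, Δ2=2, Δ3=-4/3
row 1: diag=8, rhs=-24; c'=3/8, d'=-3
row 2: denom=10−3·3/8=71/8; d'=(18−3·-3)/(71/8)=216/71
row 3: denom=10−2·16/71=678/71; d'=(-20−2·216/71)/(678/71)=-926/339
back: M3=-926/339
back: M2=216/71−16/71·-926/339=1240/339
back: M1=-3−3/8·1240/339=-494/113
M: M0=0, M1=-494/113, M2=1240/339, M3=-926/339, M4=0
seg 0: a=-4, c=M0/2=0, d=(M1−M0)/(6·1)=-247/339, b=Δ0−h0·(2M0+M1)/6=1264/339
seg 1: a=-1, c=M1/2=-247/113, d=(M2−M1)/(6·3)=1361/3051, b=Δ1−h1·(2M1+M2)/6=523/339
seg 2: a=-4, c=M2/2=620/339, d=(M3−M2)/(6·2)=-361/678, b=Δ2−h2·(2M2+M3)/6=160/339
seg 3: a=0, c=M3/2=-463/339, d=(M4−M3)/(6·3)=463/3051, b=Δ3−h3·(2M3+M4)/6=158/113
t_q=5 → seg 2, τ=1; S=-4+160/339·τ+620/339·τ²+-361/678·τ³=-1513/678

  seg 0: a=-4 b=1264/339 c=0 d=-247/339
  seg 1: a=-1 b=523/339 c=-247/113 d=1361/3051
  seg 2: a=-4 b=160/339 c=620/339 d=-361/678
  seg 3: a=0 b=158/113 c=-463/339 d=463/3051
S(5) = -1513/678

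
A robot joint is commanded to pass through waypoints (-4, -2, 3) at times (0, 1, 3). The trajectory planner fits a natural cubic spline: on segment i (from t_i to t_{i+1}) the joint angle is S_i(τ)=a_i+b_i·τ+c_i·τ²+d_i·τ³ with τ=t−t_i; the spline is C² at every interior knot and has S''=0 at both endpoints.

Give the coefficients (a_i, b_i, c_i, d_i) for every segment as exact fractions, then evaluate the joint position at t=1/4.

  seg 0: a=-4 b=23/12 c=0 d=1/12
  seg 1: a=-2 b=13/6 c=1/4 d=-1/24
S(1/4) = -901/256

Δ: Δ0=2, Δ1=5/2
row 1: diag=6, rhs=3; c'=1/3, d'=1/2
back: M1=1/2
M: M0=0, M1=1/2, M2=0
seg 0: a=-4, c=M0/2=0, d=(M1−M0)/(6·1)=1/12, b=Δ0−h0·(2M0+M1)/6=23/12
seg 1: a=-2, c=M1/2=1/4, d=(M2−M1)/(6·2)=-1/24, b=Δ1−h1·(2M1+M2)/6=13/6
t_q=1/4 → seg 0, τ=1/4; S=-4+23/12·τ+0·τ²+1/12·τ³=-901/256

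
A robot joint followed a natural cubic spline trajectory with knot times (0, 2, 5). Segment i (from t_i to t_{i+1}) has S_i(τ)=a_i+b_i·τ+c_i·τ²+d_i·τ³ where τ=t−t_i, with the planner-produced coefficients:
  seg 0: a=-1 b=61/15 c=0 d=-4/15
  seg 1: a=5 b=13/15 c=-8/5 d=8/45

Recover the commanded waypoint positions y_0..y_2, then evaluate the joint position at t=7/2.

y_0 = S_0(0) = a_0 = -1
y_1 = S_1(0) = a_1 = 5
y_2 = S_1(3) = -2
t_q=7/2 is in segment 1 (τ=3/2); S_1(τ)=33/10

y_0=-1 y_1=5 y_2=-2
S(7/2) = 33/10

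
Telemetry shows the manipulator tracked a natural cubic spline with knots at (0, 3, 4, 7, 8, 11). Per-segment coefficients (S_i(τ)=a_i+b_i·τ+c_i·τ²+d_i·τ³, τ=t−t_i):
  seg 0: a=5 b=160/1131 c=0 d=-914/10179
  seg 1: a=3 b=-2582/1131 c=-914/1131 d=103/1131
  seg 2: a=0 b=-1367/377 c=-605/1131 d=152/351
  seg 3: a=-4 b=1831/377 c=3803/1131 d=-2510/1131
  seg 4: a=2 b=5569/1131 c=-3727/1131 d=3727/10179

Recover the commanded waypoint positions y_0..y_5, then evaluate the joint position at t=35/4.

y_0=5 y_1=3 y_2=0 y_3=-4 y_4=2 y_5=-3
S(35/4) = 96363/24128

y_0 = S_0(0) = a_0 = 5
y_1 = S_1(0) = a_1 = 3
y_2 = S_2(0) = a_2 = 0
y_3 = S_3(0) = a_3 = -4
y_4 = S_4(0) = a_4 = 2
y_5 = S_4(3) = -3
t_q=35/4 is in segment 4 (τ=3/4); S_4(τ)=96363/24128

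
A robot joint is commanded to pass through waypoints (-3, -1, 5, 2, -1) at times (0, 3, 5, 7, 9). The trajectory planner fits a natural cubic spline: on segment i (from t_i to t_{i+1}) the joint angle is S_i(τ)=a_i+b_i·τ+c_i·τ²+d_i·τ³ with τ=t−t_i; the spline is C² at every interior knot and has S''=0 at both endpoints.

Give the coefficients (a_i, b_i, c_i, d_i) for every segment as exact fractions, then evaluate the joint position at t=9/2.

  seg 0: a=-3 b=-193/426 c=0 d=53/426
  seg 1: a=-1 b=619/213 c=159/142 d=-457/852
  seg 2: a=5 b=202/213 c=-149/71 d=745/1704
  seg 3: a=2 b=-937/426 c=149/284 d=-149/1704
S(9/2) = 9243/2272

Δ: Δ0=2/3, Δ1=3, Δ2=-3/2, Δ3=-3/2
row 1: diag=10, rhs=14; c'=1/5, d'=7/5
row 2: denom=8−2·1/5=38/5; d'=(-27−2·7/5)/(38/5)=-149/38
row 3: denom=8−2·5/19=142/19; d'=(0−2·-149/38)/(142/19)=149/142
back: M3=149/142
back: M2=-149/38−5/19·149/142=-298/71
back: M1=7/5−1/5·-298/71=159/71
M: M0=0, M1=159/71, M2=-298/71, M3=149/142, M4=0
seg 0: a=-3, c=M0/2=0, d=(M1−M0)/(6·3)=53/426, b=Δ0−h0·(2M0+M1)/6=-193/426
seg 1: a=-1, c=M1/2=159/142, d=(M2−M1)/(6·2)=-457/852, b=Δ1−h1·(2M1+M2)/6=619/213
seg 2: a=5, c=M2/2=-149/71, d=(M3−M2)/(6·2)=745/1704, b=Δ2−h2·(2M2+M3)/6=202/213
seg 3: a=2, c=M3/2=149/284, d=(M4−M3)/(6·2)=-149/1704, b=Δ3−h3·(2M3+M4)/6=-937/426
t_q=9/2 → seg 1, τ=3/2; S=-1+619/213·τ+159/142·τ²+-457/852·τ³=9243/2272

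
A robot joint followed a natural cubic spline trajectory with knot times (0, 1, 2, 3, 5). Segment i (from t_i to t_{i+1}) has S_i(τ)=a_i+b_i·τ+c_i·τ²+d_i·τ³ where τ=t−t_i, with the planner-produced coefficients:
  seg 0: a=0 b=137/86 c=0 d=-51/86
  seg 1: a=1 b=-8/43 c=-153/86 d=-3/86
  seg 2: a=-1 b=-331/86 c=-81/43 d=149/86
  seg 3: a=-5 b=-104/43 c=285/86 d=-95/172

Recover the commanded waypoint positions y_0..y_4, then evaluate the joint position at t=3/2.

y_0 = S_0(0) = a_0 = 0
y_1 = S_1(0) = a_1 = 1
y_2 = S_2(0) = a_2 = -1
y_3 = S_3(0) = a_3 = -5
y_4 = S_3(2) = -1
t_q=3/2 is in segment 1 (τ=1/2); S_1(τ)=315/688

y_0=0 y_1=1 y_2=-1 y_3=-5 y_4=-1
S(3/2) = 315/688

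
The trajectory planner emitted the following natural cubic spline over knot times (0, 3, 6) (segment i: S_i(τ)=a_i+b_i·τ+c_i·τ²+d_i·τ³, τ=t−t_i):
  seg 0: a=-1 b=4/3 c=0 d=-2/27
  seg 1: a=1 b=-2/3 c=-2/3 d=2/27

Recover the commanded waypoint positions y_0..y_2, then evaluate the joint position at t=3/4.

y_0=-1 y_1=1 y_2=-5
S(3/4) = -1/32

y_0 = S_0(0) = a_0 = -1
y_1 = S_1(0) = a_1 = 1
y_2 = S_1(3) = -5
t_q=3/4 is in segment 0 (τ=3/4); S_0(τ)=-1/32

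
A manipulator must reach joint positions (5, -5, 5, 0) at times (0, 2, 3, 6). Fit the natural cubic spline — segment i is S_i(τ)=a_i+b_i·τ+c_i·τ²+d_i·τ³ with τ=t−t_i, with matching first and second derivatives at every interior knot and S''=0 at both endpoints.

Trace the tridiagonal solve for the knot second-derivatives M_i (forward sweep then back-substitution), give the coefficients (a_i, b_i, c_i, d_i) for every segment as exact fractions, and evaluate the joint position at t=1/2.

  seg 0: a=5 b=-1495/141 c=0 d=395/282
  seg 1: a=-5 b=875/141 c=395/47 d=-650/141
  seg 2: a=5 b=1295/141 c=-255/47 d=85/141
S(1/2) = -95/752

Δ: Δ0=-5, Δ1=10, Δ2=-5/3
row 1: diag=6, rhs=90; c'=1/6, d'=15
row 2: denom=8−1·1/6=47/6; d'=(-70−1·15)/(47/6)=-510/47
back: M2=-510/47
back: M1=15−1/6·-510/47=790/47
M: M0=0, M1=790/47, M2=-510/47, M3=0
seg 0: a=5, c=M0/2=0, d=(M1−M0)/(6·2)=395/282, b=Δ0−h0·(2M0+M1)/6=-1495/141
seg 1: a=-5, c=M1/2=395/47, d=(M2−M1)/(6·1)=-650/141, b=Δ1−h1·(2M1+M2)/6=875/141
seg 2: a=5, c=M2/2=-255/47, d=(M3−M2)/(6·3)=85/141, b=Δ2−h2·(2M2+M3)/6=1295/141
t_q=1/2 → seg 0, τ=1/2; S=5+-1495/141·τ+0·τ²+395/282·τ³=-95/752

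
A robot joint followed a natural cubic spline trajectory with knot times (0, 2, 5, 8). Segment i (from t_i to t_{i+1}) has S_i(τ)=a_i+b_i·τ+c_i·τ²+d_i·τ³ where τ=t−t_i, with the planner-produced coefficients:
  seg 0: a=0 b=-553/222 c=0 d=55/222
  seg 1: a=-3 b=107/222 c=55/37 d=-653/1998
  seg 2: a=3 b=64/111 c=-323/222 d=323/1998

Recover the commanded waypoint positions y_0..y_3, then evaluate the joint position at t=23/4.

y_0 = S_0(0) = a_0 = 0
y_1 = S_1(0) = a_1 = -3
y_2 = S_2(0) = a_2 = 3
y_3 = S_2(3) = -4
t_q=23/4 is in segment 2 (τ=3/4); S_2(τ)=12703/4736

y_0=0 y_1=-3 y_2=3 y_3=-4
S(23/4) = 12703/4736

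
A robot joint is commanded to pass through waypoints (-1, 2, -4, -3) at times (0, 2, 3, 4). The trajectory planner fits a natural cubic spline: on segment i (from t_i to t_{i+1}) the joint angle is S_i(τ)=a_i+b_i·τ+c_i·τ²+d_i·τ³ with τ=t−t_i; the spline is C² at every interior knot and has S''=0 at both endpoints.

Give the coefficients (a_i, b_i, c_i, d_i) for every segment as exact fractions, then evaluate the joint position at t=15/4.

Δ: Δ0=3/2, Δ1=-6, Δ2=1
row 1: diag=6, rhs=-45; c'=1/6, d'=-15/2
row 2: denom=4−1·1/6=23/6; d'=(42−1·-15/2)/(23/6)=297/23
back: M2=297/23
back: M1=-15/2−1/6·297/23=-222/23
M: M0=0, M1=-222/23, M2=297/23, M3=0
seg 0: a=-1, c=M0/2=0, d=(M1−M0)/(6·2)=-37/46, b=Δ0−h0·(2M0+M1)/6=217/46
seg 1: a=2, c=M1/2=-111/23, d=(M2−M1)/(6·1)=173/46, b=Δ1−h1·(2M1+M2)/6=-227/46
seg 2: a=-4, c=M2/2=297/46, d=(M3−M2)/(6·1)=-99/46, b=Δ2−h2·(2M2+M3)/6=-76/23
t_q=15/4 → seg 2, τ=3/4; S=-4+-76/23·τ+297/46·τ²+-99/46·τ³=-11053/2944

  seg 0: a=-1 b=217/46 c=0 d=-37/46
  seg 1: a=2 b=-227/46 c=-111/23 d=173/46
  seg 2: a=-4 b=-76/23 c=297/46 d=-99/46
S(15/4) = -11053/2944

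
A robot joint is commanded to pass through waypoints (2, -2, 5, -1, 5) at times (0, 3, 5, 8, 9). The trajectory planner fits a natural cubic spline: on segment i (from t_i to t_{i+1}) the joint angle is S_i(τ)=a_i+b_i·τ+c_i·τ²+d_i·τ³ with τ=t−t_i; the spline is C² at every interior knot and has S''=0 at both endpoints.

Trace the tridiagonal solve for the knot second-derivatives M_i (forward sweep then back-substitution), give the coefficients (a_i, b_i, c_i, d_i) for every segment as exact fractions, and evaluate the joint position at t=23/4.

Δ: Δ0=-4/3, Δ1=7/2, Δ2=-2, Δ3=6
row 1: diag=10, rhs=29; c'=1/5, d'=29/10
row 2: denom=10−2·1/5=48/5; d'=(-33−2·29/10)/(48/5)=-97/24
row 3: denom=8−3·5/16=113/16; d'=(48−3·-97/24)/(113/16)=962/113
back: M3=962/113
back: M2=-97/24−5/16·962/113=-2272/339
back: M1=29/10−1/5·-2272/339=2875/678
M: M0=0, M1=2875/678, M2=-2272/339, M3=962/113, M4=0
seg 0: a=2, c=M0/2=0, d=(M1−M0)/(6·3)=2875/12204, b=Δ0−h0·(2M0+M1)/6=-1561/452
seg 1: a=-2, c=M1/2=2875/1356, d=(M2−M1)/(6·2)=-2473/2712, b=Δ1−h1·(2M1+M2)/6=657/226
seg 2: a=5, c=M2/2=-1136/339, d=(M3−M2)/(6·3)=2579/3051, b=Δ2−h2·(2M2+M3)/6=151/339
seg 3: a=-1, c=M3/2=481/113, d=(M4−M3)/(6·1)=-481/339, b=Δ3−h3·(2M3+M4)/6=1072/339
t_q=23/4 → seg 2, τ=3/4; S=5+151/339·τ+-1136/339·τ²+2579/3051·τ³=27523/7232

  seg 0: a=2 b=-1561/452 c=0 d=2875/12204
  seg 1: a=-2 b=657/226 c=2875/1356 d=-2473/2712
  seg 2: a=5 b=151/339 c=-1136/339 d=2579/3051
  seg 3: a=-1 b=1072/339 c=481/113 d=-481/339
S(23/4) = 27523/7232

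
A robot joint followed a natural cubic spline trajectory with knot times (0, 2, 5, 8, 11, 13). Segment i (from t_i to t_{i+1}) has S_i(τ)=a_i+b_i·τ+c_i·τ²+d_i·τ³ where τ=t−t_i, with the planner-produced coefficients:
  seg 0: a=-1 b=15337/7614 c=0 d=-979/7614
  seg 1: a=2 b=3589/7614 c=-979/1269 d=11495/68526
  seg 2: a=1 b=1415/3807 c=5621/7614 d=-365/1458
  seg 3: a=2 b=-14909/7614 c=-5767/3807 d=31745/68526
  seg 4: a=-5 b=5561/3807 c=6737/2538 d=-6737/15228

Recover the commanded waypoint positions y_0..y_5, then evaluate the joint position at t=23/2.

y_0 = S_0(0) = a_0 = -1
y_1 = S_1(0) = a_1 = 2
y_2 = S_2(0) = a_2 = 1
y_3 = S_3(0) = a_3 = 2
y_4 = S_4(0) = a_4 = -5
y_5 = S_4(2) = 5
t_q=23/2 is in segment 4 (τ=1/2); S_4(τ)=-148679/40608

y_0=-1 y_1=2 y_2=1 y_3=2 y_4=-5 y_5=5
S(23/2) = -148679/40608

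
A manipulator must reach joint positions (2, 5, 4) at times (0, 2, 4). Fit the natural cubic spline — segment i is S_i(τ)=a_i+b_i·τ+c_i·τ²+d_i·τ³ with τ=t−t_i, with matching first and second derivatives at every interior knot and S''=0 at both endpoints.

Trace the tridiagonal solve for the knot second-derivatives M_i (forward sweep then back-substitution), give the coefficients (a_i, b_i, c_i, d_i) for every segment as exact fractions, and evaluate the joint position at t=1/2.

Δ: Δ0=3/2, Δ1=-1/2
row 1: diag=8, rhs=-12; c'=1/4, d'=-3/2
back: M1=-3/2
M: M0=0, M1=-3/2, M2=0
seg 0: a=2, c=M0/2=0, d=(M1−M0)/(6·2)=-1/8, b=Δ0−h0·(2M0+M1)/6=2
seg 1: a=5, c=M1/2=-3/4, d=(M2−M1)/(6·2)=1/8, b=Δ1−h1·(2M1+M2)/6=1/2
t_q=1/2 → seg 0, τ=1/2; S=2+2·τ+0·τ²+-1/8·τ³=191/64

  seg 0: a=2 b=2 c=0 d=-1/8
  seg 1: a=5 b=1/2 c=-3/4 d=1/8
S(1/2) = 191/64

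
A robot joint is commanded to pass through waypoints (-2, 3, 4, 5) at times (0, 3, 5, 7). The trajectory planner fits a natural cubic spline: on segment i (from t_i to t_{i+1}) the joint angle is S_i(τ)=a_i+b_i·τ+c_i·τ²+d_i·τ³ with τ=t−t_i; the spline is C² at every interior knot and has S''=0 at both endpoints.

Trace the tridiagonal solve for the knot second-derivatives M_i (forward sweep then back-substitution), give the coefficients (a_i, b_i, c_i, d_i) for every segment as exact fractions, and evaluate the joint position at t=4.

  seg 0: a=-2 b=116/57 c=0 d=-7/171
  seg 1: a=3 b=53/57 c=-7/19 d=35/456
  seg 2: a=4 b=43/114 c=7/76 d=-7/456
S(4) = 553/152

Δ: Δ0=5/3, Δ1=1/2, Δ2=1/2
row 1: diag=10, rhs=-7; c'=1/5, d'=-7/10
row 2: denom=8−2·1/5=38/5; d'=(0−2·-7/10)/(38/5)=7/38
back: M2=7/38
back: M1=-7/10−1/5·7/38=-14/19
M: M0=0, M1=-14/19, M2=7/38, M3=0
seg 0: a=-2, c=M0/2=0, d=(M1−M0)/(6·3)=-7/171, b=Δ0−h0·(2M0+M1)/6=116/57
seg 1: a=3, c=M1/2=-7/19, d=(M2−M1)/(6·2)=35/456, b=Δ1−h1·(2M1+M2)/6=53/57
seg 2: a=4, c=M2/2=7/76, d=(M3−M2)/(6·2)=-7/456, b=Δ2−h2·(2M2+M3)/6=43/114
t_q=4 → seg 1, τ=1; S=3+53/57·τ+-7/19·τ²+35/456·τ³=553/152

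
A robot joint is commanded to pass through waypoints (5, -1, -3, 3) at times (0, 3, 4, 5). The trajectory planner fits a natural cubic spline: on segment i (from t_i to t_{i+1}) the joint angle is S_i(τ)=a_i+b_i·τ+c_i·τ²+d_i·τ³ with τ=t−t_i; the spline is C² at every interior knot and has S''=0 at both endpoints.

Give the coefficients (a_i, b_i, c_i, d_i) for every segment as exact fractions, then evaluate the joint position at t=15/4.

  seg 0: a=5 b=-38/31 c=0 d=-8/93
  seg 1: a=-1 b=-110/31 c=-24/31 d=72/31
  seg 2: a=-3 b=58/31 c=192/31 d=-64/31
S(15/4) = -773/248

Δ: Δ0=-2, Δ1=-2, Δ2=6
row 1: diag=8, rhs=0; c'=1/8, d'=0
row 2: denom=4−1·1/8=31/8; d'=(48−1·0)/(31/8)=384/31
back: M2=384/31
back: M1=0−1/8·384/31=-48/31
M: M0=0, M1=-48/31, M2=384/31, M3=0
seg 0: a=5, c=M0/2=0, d=(M1−M0)/(6·3)=-8/93, b=Δ0−h0·(2M0+M1)/6=-38/31
seg 1: a=-1, c=M1/2=-24/31, d=(M2−M1)/(6·1)=72/31, b=Δ1−h1·(2M1+M2)/6=-110/31
seg 2: a=-3, c=M2/2=192/31, d=(M3−M2)/(6·1)=-64/31, b=Δ2−h2·(2M2+M3)/6=58/31
t_q=15/4 → seg 1, τ=3/4; S=-1+-110/31·τ+-24/31·τ²+72/31·τ³=-773/248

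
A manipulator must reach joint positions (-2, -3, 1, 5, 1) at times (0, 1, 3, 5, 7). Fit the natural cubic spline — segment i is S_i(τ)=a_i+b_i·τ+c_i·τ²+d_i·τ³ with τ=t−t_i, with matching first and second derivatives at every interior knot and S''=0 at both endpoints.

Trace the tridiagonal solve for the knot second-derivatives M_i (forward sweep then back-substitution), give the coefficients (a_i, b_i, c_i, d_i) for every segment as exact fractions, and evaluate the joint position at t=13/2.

Δ: Δ0=-1, Δ1=2, Δ2=2, Δ3=-2
row 1: diag=6, rhs=18; c'=1/3, d'=3
row 2: denom=8−2·1/3=22/3; d'=(0−2·3)/(22/3)=-9/11
row 3: denom=8−2·3/11=82/11; d'=(-24−2·-9/11)/(82/11)=-3
back: M3=-3
back: M2=-9/11−3/11·-3=0
back: M1=3−1/3·0=3
M: M0=0, M1=3, M2=0, M3=-3, M4=0
seg 0: a=-2, c=M0/2=0, d=(M1−M0)/(6·1)=1/2, b=Δ0−h0·(2M0+M1)/6=-3/2
seg 1: a=-3, c=M1/2=3/2, d=(M2−M1)/(6·2)=-1/4, b=Δ1−h1·(2M1+M2)/6=0
seg 2: a=1, c=M2/2=0, d=(M3−M2)/(6·2)=-1/4, b=Δ2−h2·(2M2+M3)/6=3
seg 3: a=5, c=M3/2=-3/2, d=(M4−M3)/(6·2)=1/4, b=Δ3−h3·(2M3+M4)/6=0
t_q=13/2 → seg 3, τ=3/2; S=5+0·τ+-3/2·τ²+1/4·τ³=79/32

  seg 0: a=-2 b=-3/2 c=0 d=1/2
  seg 1: a=-3 b=0 c=3/2 d=-1/4
  seg 2: a=1 b=3 c=0 d=-1/4
  seg 3: a=5 b=0 c=-3/2 d=1/4
S(13/2) = 79/32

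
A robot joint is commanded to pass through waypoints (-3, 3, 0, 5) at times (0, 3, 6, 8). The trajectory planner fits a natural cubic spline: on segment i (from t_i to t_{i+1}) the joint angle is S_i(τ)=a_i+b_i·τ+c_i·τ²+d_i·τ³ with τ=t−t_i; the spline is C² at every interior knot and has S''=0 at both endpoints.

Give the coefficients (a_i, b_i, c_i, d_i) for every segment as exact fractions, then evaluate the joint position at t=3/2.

Δ: Δ0=2, Δ1=-1, Δ2=5/2
row 1: diag=12, rhs=-18; c'=1/4, d'=-3/2
row 2: denom=10−3·1/4=37/4; d'=(21−3·-3/2)/(37/4)=102/37
back: M2=102/37
back: M1=-3/2−1/4·102/37=-81/37
M: M0=0, M1=-81/37, M2=102/37, M3=0
seg 0: a=-3, c=M0/2=0, d=(M1−M0)/(6·3)=-9/74, b=Δ0−h0·(2M0+M1)/6=229/74
seg 1: a=3, c=M1/2=-81/74, d=(M2−M1)/(6·3)=61/222, b=Δ1−h1·(2M1+M2)/6=-7/37
seg 2: a=0, c=M2/2=51/37, d=(M3−M2)/(6·2)=-17/74, b=Δ2−h2·(2M2+M3)/6=49/74
t_q=3/2 → seg 0, τ=3/2; S=-3+229/74·τ+0·τ²+-9/74·τ³=729/592

  seg 0: a=-3 b=229/74 c=0 d=-9/74
  seg 1: a=3 b=-7/37 c=-81/74 d=61/222
  seg 2: a=0 b=49/74 c=51/37 d=-17/74
S(3/2) = 729/592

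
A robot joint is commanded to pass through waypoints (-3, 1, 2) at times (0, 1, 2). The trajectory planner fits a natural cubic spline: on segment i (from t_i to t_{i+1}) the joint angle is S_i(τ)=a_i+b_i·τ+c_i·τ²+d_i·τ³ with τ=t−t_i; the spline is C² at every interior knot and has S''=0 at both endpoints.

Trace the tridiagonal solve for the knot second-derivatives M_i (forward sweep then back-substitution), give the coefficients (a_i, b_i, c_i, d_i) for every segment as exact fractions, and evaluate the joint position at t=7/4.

  seg 0: a=-3 b=19/4 c=0 d=-3/4
  seg 1: a=1 b=5/2 c=-9/4 d=3/4
S(7/4) = 493/256

Δ: Δ0=4, Δ1=1
row 1: diag=4, rhs=-18; c'=1/4, d'=-9/2
back: M1=-9/2
M: M0=0, M1=-9/2, M2=0
seg 0: a=-3, c=M0/2=0, d=(M1−M0)/(6·1)=-3/4, b=Δ0−h0·(2M0+M1)/6=19/4
seg 1: a=1, c=M1/2=-9/4, d=(M2−M1)/(6·1)=3/4, b=Δ1−h1·(2M1+M2)/6=5/2
t_q=7/4 → seg 1, τ=3/4; S=1+5/2·τ+-9/4·τ²+3/4·τ³=493/256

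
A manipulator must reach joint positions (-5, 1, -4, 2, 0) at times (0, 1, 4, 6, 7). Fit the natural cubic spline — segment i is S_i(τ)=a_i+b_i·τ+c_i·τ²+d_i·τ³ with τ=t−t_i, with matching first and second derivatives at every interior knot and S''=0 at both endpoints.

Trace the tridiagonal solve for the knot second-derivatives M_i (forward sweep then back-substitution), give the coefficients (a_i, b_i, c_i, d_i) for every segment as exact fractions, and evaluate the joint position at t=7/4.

  seg 0: a=-5 b=4361/591 c=0 d=-815/591
  seg 1: a=1 b=1916/591 c=-815/197 d=1478/1773
  seg 2: a=-4 b=548/591 c=663/197 d=-2753/2364
  seg 3: a=2 b=245/591 c=-1427/394 d=1427/1182
S(7/4) = 9179/6304

Δ: Δ0=6, Δ1=-5/3, Δ2=3, Δ3=-2
row 1: diag=8, rhs=-46; c'=3/8, d'=-23/4
row 2: denom=10−3·3/8=71/8; d'=(28−3·-23/4)/(71/8)=362/71
row 3: denom=6−2·16/71=394/71; d'=(-30−2·362/71)/(394/71)=-1427/197
back: M3=-1427/197
back: M2=362/71−16/71·-1427/197=1326/197
back: M1=-23/4−3/8·1326/197=-1630/197
M: M0=0, M1=-1630/197, M2=1326/197, M3=-1427/197, M4=0
seg 0: a=-5, c=M0/2=0, d=(M1−M0)/(6·1)=-815/591, b=Δ0−h0·(2M0+M1)/6=4361/591
seg 1: a=1, c=M1/2=-815/197, d=(M2−M1)/(6·3)=1478/1773, b=Δ1−h1·(2M1+M2)/6=1916/591
seg 2: a=-4, c=M2/2=663/197, d=(M3−M2)/(6·2)=-2753/2364, b=Δ2−h2·(2M2+M3)/6=548/591
seg 3: a=2, c=M3/2=-1427/394, d=(M4−M3)/(6·1)=1427/1182, b=Δ3−h3·(2M3+M4)/6=245/591
t_q=7/4 → seg 1, τ=3/4; S=1+1916/591·τ+-815/197·τ²+1478/1773·τ³=9179/6304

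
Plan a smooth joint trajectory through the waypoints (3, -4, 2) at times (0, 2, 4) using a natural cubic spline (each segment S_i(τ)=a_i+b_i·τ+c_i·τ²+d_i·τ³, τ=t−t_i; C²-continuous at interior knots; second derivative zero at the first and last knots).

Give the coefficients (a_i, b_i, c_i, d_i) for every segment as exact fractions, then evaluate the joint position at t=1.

  seg 0: a=3 b=-41/8 c=0 d=13/32
  seg 1: a=-4 b=-1/4 c=39/16 d=-13/32
S(1) = -55/32

Δ: Δ0=-7/2, Δ1=3
row 1: diag=8, rhs=39; c'=1/4, d'=39/8
back: M1=39/8
M: M0=0, M1=39/8, M2=0
seg 0: a=3, c=M0/2=0, d=(M1−M0)/(6·2)=13/32, b=Δ0−h0·(2M0+M1)/6=-41/8
seg 1: a=-4, c=M1/2=39/16, d=(M2−M1)/(6·2)=-13/32, b=Δ1−h1·(2M1+M2)/6=-1/4
t_q=1 → seg 0, τ=1; S=3+-41/8·τ+0·τ²+13/32·τ³=-55/32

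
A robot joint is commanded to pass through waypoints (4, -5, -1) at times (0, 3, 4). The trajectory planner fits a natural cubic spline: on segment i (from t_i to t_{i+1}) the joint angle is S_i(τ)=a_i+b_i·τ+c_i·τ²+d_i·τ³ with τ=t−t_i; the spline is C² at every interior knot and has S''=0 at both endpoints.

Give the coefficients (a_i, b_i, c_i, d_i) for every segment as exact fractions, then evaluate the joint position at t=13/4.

  seg 0: a=4 b=-45/8 c=0 d=7/24
  seg 1: a=-5 b=9/4 c=21/8 d=-7/8
S(13/4) = -2195/512

Δ: Δ0=-3, Δ1=4
row 1: diag=8, rhs=42; c'=1/8, d'=21/4
back: M1=21/4
M: M0=0, M1=21/4, M2=0
seg 0: a=4, c=M0/2=0, d=(M1−M0)/(6·3)=7/24, b=Δ0−h0·(2M0+M1)/6=-45/8
seg 1: a=-5, c=M1/2=21/8, d=(M2−M1)/(6·1)=-7/8, b=Δ1−h1·(2M1+M2)/6=9/4
t_q=13/4 → seg 1, τ=1/4; S=-5+9/4·τ+21/8·τ²+-7/8·τ³=-2195/512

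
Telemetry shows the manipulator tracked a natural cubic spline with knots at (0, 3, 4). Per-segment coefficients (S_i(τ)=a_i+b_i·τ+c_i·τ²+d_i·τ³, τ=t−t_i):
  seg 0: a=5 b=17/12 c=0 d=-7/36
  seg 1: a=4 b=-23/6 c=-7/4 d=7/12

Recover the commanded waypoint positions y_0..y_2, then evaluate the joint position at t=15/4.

y_0=5 y_1=4 y_2=-1
S(15/4) = 99/256

y_0 = S_0(0) = a_0 = 5
y_1 = S_1(0) = a_1 = 4
y_2 = S_1(1) = -1
t_q=15/4 is in segment 1 (τ=3/4); S_1(τ)=99/256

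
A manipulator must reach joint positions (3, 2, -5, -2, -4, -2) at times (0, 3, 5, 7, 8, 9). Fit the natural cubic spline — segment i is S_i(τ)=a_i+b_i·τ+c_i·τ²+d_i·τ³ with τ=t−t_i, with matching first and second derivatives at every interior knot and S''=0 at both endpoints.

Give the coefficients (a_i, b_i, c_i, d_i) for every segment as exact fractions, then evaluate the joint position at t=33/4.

  seg 0: a=3 b=2959/2382 c=0 d=-139/794
  seg 1: a=2 b=-4150/1191 c=-1251/794 d=7469/9528
  seg 2: a=-5 b=-905/2382 c=4967/1588 d=-10423/9528
  seg 3: a=-2 b=-1186/1191 c=-1364/397 d=2896/1191
  seg 4: a=-4 b=-682/1191 c=1532/397 d=-1532/1191
S(33/4) = -24913/6352

Δ: Δ0=-1/3, Δ1=-7/2, Δ2=3/2, Δ3=-2, Δ4=2
row 1: diag=10, rhs=-19; c'=1/5, d'=-19/10
row 2: denom=8−2·1/5=38/5; d'=(30−2·-19/10)/(38/5)=169/38
row 3: denom=6−2·5/19=104/19; d'=(-21−2·169/38)/(104/19)=-71/13
row 4: denom=4−1·19/104=397/104; d'=(24−1·-71/13)/(397/104)=3064/397
back: M4=3064/397
back: M3=-71/13−19/104·3064/397=-2728/397
back: M2=169/38−5/19·-2728/397=4967/794
back: M1=-19/10−1/5·4967/794=-1251/397
M: M0=0, M1=-1251/397, M2=4967/794, M3=-2728/397, M4=3064/397, M5=0
seg 0: a=3, c=M0/2=0, d=(M1−M0)/(6·3)=-139/794, b=Δ0−h0·(2M0+M1)/6=2959/2382
seg 1: a=2, c=M1/2=-1251/794, d=(M2−M1)/(6·2)=7469/9528, b=Δ1−h1·(2M1+M2)/6=-4150/1191
seg 2: a=-5, c=M2/2=4967/1588, d=(M3−M2)/(6·2)=-10423/9528, b=Δ2−h2·(2M2+M3)/6=-905/2382
seg 3: a=-2, c=M3/2=-1364/397, d=(M4−M3)/(6·1)=2896/1191, b=Δ3−h3·(2M3+M4)/6=-1186/1191
seg 4: a=-4, c=M4/2=1532/397, d=(M5−M4)/(6·1)=-1532/1191, b=Δ4−h4·(2M4+M5)/6=-682/1191
t_q=33/4 → seg 4, τ=1/4; S=-4+-682/1191·τ+1532/397·τ²+-1532/1191·τ³=-24913/6352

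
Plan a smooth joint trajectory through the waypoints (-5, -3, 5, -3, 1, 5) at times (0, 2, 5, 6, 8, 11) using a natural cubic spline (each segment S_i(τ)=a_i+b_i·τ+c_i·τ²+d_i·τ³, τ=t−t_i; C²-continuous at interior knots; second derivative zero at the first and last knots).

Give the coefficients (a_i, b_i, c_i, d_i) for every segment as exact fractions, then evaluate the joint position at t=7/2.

Δ: Δ0=1, Δ1=8/3, Δ2=-8, Δ3=2, Δ4=4/3
row 1: diag=10, rhs=10; c'=3/10, d'=1
row 2: denom=8−3·3/10=71/10; d'=(-64−3·1)/(71/10)=-670/71
row 3: denom=6−1·10/71=416/71; d'=(60−1·-670/71)/(416/71)=2465/208
row 4: denom=10−2·71/208=969/104; d'=(-4−2·2465/208)/(969/104)=-2881/969
back: M4=-2881/969
back: M3=2465/208−71/208·-2881/969=12467/969
back: M2=-670/71−10/71·12467/969=-10900/969
back: M1=1−3/10·-10900/969=1413/323
M: M0=0, M1=1413/323, M2=-10900/969, M3=12467/969, M4=-2881/969, M5=0
seg 0: a=-5, c=M0/2=0, d=(M1−M0)/(6·2)=471/1292, b=Δ0−h0·(2M0+M1)/6=-148/323
seg 1: a=-3, c=M1/2=1413/646, d=(M2−M1)/(6·3)=-15139/17442, b=Δ1−h1·(2M1+M2)/6=1265/323
seg 2: a=5, c=M2/2=-5450/969, d=(M3−M2)/(6·1)=7789/1938, b=Δ2−h2·(2M2+M3)/6=-243/38
seg 3: a=-3, c=M3/2=12467/1938, d=(M4−M3)/(6·2)=-1279/969, b=Δ3−h3·(2M3+M4)/6=-5413/969
seg 4: a=1, c=M4/2=-2881/1938, d=(M5−M4)/(6·3)=2881/17442, b=Δ4−h4·(2M4+M5)/6=1391/323
t_q=7/2 → seg 1, τ=3/2; S=-3+1265/323·τ+1413/646·τ²+-15139/17442·τ³=25151/5168

  seg 0: a=-5 b=-148/323 c=0 d=471/1292
  seg 1: a=-3 b=1265/323 c=1413/646 d=-15139/17442
  seg 2: a=5 b=-243/38 c=-5450/969 d=7789/1938
  seg 3: a=-3 b=-5413/969 c=12467/1938 d=-1279/969
  seg 4: a=1 b=1391/323 c=-2881/1938 d=2881/17442
S(7/2) = 25151/5168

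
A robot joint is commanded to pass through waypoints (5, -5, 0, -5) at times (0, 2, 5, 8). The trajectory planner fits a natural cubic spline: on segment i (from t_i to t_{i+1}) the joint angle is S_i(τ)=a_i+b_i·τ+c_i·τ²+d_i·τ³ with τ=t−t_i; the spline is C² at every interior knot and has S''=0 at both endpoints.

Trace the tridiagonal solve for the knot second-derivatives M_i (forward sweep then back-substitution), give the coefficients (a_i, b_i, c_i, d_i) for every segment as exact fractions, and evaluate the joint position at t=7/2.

Δ: Δ0=-5, Δ1=5/3, Δ2=-5/3
row 1: diag=10, rhs=40; c'=3/10, d'=4
row 2: denom=12−3·3/10=111/10; d'=(-20−3·4)/(111/10)=-320/111
back: M2=-320/111
back: M1=4−3/10·-320/111=180/37
M: M0=0, M1=180/37, M2=-320/111, M3=0
seg 0: a=5, c=M0/2=0, d=(M1−M0)/(6·2)=15/37, b=Δ0−h0·(2M0+M1)/6=-245/37
seg 1: a=-5, c=M1/2=90/37, d=(M2−M1)/(6·3)=-430/999, b=Δ1−h1·(2M1+M2)/6=-65/37
seg 2: a=0, c=M2/2=-160/111, d=(M3−M2)/(6·3)=160/999, b=Δ2−h2·(2M2+M3)/6=45/37
t_q=7/2 → seg 1, τ=3/2; S=-5+-65/37·τ+90/37·τ²+-430/999·τ³=-535/148

  seg 0: a=5 b=-245/37 c=0 d=15/37
  seg 1: a=-5 b=-65/37 c=90/37 d=-430/999
  seg 2: a=0 b=45/37 c=-160/111 d=160/999
S(7/2) = -535/148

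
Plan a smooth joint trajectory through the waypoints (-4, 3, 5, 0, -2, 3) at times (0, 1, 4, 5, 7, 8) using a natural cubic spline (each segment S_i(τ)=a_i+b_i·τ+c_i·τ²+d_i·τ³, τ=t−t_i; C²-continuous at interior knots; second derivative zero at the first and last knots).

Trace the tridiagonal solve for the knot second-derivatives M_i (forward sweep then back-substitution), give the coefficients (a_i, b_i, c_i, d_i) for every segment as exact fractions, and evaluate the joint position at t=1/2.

Δ: Δ0=7, Δ1=2/3, Δ2=-5, Δ3=-1, Δ4=5
row 1: diag=8, rhs=-38; c'=3/8, d'=-19/4
row 2: denom=8−3·3/8=55/8; d'=(-34−3·-19/4)/(55/8)=-158/55
row 3: denom=6−1·8/55=322/55; d'=(24−1·-158/55)/(322/55)=739/161
row 4: denom=6−2·55/161=856/161; d'=(36−2·739/161)/(856/161)=2159/428
back: M4=2159/428
back: M3=739/161−55/161·2159/428=1227/428
back: M2=-158/55−8/55·1227/428=-352/107
back: M1=-19/4−3/8·-352/107=-1505/428
M: M0=0, M1=-1505/428, M2=-352/107, M3=1227/428, M4=2159/428, M5=0
seg 0: a=-4, c=M0/2=0, d=(M1−M0)/(6·1)=-1505/2568, b=Δ0−h0·(2M0+M1)/6=19481/2568
seg 1: a=3, c=M1/2=-1505/856, d=(M2−M1)/(6·3)=97/7704, b=Δ1−h1·(2M1+M2)/6=7483/1284
seg 2: a=5, c=M2/2=-176/107, d=(M3−M2)/(6·1)=2635/2568, b=Δ2−h2·(2M2+M3)/6=-11251/2568
seg 3: a=0, c=M3/2=1227/856, d=(M4−M3)/(6·2)=233/1284, b=Δ3−h3·(2M3+M4)/6=-5897/1284
seg 4: a=-2, c=M4/2=2159/856, d=(M5−M4)/(6·1)=-2159/2568, b=Δ4−h4·(2M4+M5)/6=4261/1284
t_q=1/2 → seg 0, τ=1/2; S=-4+19481/2568·τ+0·τ²+-1505/2568·τ³=-1919/6848

  seg 0: a=-4 b=19481/2568 c=0 d=-1505/2568
  seg 1: a=3 b=7483/1284 c=-1505/856 d=97/7704
  seg 2: a=5 b=-11251/2568 c=-176/107 d=2635/2568
  seg 3: a=0 b=-5897/1284 c=1227/856 d=233/1284
  seg 4: a=-2 b=4261/1284 c=2159/856 d=-2159/2568
S(1/2) = -1919/6848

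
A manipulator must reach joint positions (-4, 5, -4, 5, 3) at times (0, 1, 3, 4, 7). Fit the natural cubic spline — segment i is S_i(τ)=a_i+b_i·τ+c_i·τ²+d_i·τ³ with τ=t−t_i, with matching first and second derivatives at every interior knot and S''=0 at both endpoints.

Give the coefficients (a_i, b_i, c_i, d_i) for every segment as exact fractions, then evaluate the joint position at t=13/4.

Δ: Δ0=9, Δ1=-9/2, Δ2=9, Δ3=-2/3
row 1: diag=6, rhs=-81; c'=1/3, d'=-27/2
row 2: denom=6−2·1/3=16/3; d'=(81−2·-27/2)/(16/3)=81/4
row 3: denom=8−1·3/16=125/16; d'=(-58−1·81/4)/(125/16)=-1252/125
back: M3=-1252/125
back: M2=81/4−3/16·-1252/125=2766/125
back: M1=-27/2−1/3·2766/125=-5219/250
M: M0=0, M1=-5219/250, M2=2766/125, M3=-1252/125, M4=0
seg 0: a=-4, c=M0/2=0, d=(M1−M0)/(6·1)=-5219/1500, b=Δ0−h0·(2M0+M1)/6=18719/1500
seg 1: a=5, c=M1/2=-5219/500, d=(M2−M1)/(6·2)=10751/3000, b=Δ1−h1·(2M1+M2)/6=1531/750
seg 2: a=-4, c=M2/2=1383/125, d=(M3−M2)/(6·1)=-2009/375, b=Δ2−h2·(2M2+M3)/6=247/75
seg 3: a=5, c=M3/2=-626/125, d=(M4−M3)/(6·3)=626/1125, b=Δ3−h3·(2M3+M4)/6=3506/375
t_q=13/4 → seg 2, τ=1/4; S=-4+247/75·τ+1383/125·τ²+-2009/375·τ³=-20551/8000

  seg 0: a=-4 b=18719/1500 c=0 d=-5219/1500
  seg 1: a=5 b=1531/750 c=-5219/500 d=10751/3000
  seg 2: a=-4 b=247/75 c=1383/125 d=-2009/375
  seg 3: a=5 b=3506/375 c=-626/125 d=626/1125
S(13/4) = -20551/8000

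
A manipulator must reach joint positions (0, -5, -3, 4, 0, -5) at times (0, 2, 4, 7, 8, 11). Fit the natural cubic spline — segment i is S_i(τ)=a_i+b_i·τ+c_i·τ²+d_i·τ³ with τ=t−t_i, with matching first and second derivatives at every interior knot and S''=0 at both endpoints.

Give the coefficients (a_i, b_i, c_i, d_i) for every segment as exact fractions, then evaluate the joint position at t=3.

  seg 0: a=0 b=-374/117 c=0 d=163/936
  seg 1: a=-5 b=-259/234 c=163/156 d=1/234
  seg 2: a=-3 b=731/234 c=167/156 d=-1873/4212
  seg 3: a=4 b=-1151/468 c=-343/117 d=217/156
  seg 4: a=0 b=-971/234 c=581/468 d=-581/4212
S(3) = -263/52

Δ: Δ0=-5/2, Δ1=1, Δ2=7/3, Δ3=-4, Δ4=-5/3
row 1: diag=8, rhs=21; c'=1/4, d'=21/8
row 2: denom=10−2·1/4=19/2; d'=(8−2·21/8)/(19/2)=11/38
row 3: denom=8−3·6/19=134/19; d'=(-38−3·11/38)/(134/19)=-1477/268
row 4: denom=8−1·19/134=1053/134; d'=(14−1·-1477/268)/(1053/134)=581/234
back: M4=581/234
back: M3=-1477/268−19/134·581/234=-686/117
back: M2=11/38−6/19·-686/117=167/78
back: M1=21/8−1/4·167/78=163/78
M: M0=0, M1=163/78, M2=167/78, M3=-686/117, M4=581/234, M5=0
seg 0: a=0, c=M0/2=0, d=(M1−M0)/(6·2)=163/936, b=Δ0−h0·(2M0+M1)/6=-374/117
seg 1: a=-5, c=M1/2=163/156, d=(M2−M1)/(6·2)=1/234, b=Δ1−h1·(2M1+M2)/6=-259/234
seg 2: a=-3, c=M2/2=167/156, d=(M3−M2)/(6·3)=-1873/4212, b=Δ2−h2·(2M2+M3)/6=731/234
seg 3: a=4, c=M3/2=-343/117, d=(M4−M3)/(6·1)=217/156, b=Δ3−h3·(2M3+M4)/6=-1151/468
seg 4: a=0, c=M4/2=581/468, d=(M5−M4)/(6·3)=-581/4212, b=Δ4−h4·(2M4+M5)/6=-971/234
t_q=3 → seg 1, τ=1; S=-5+-259/234·τ+163/156·τ²+1/234·τ³=-263/52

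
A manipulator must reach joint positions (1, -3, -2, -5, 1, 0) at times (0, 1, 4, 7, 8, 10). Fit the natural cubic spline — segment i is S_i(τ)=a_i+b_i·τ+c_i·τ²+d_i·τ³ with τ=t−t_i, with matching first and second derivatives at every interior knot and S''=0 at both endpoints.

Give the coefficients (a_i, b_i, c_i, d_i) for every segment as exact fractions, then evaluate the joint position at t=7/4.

  seg 0: a=1 b=-34925/7314 c=0 d=5669/7314
  seg 1: a=-3 b=-8959/3657 c=5669/2438 d=-30665/65826
  seg 2: a=-2 b=-7871/7314 c=-6829/3657 d=41531/65826
  seg 3: a=-5 b=17387/3657 c=9291/2438 d=-18763/7314
  seg 4: a=1 b=34231/7314 c=-4736/1219 d=2368/3657
S(7/4) = -581365/156032

Δ: Δ0=-4, Δ1=1/3, Δ2=-1, Δ3=6, Δ4=-1/2
row 1: diag=8, rhs=26; c'=3/8, d'=13/4
row 2: denom=12−3·3/8=87/8; d'=(-8−3·13/4)/(87/8)=-142/87
row 3: denom=8−3·8/29=208/29; d'=(42−3·-142/87)/(208/29)=85/13
row 4: denom=6−1·29/208=1219/208; d'=(-39−1·85/13)/(1219/208)=-9472/1219
back: M4=-9472/1219
back: M3=85/13−29/208·-9472/1219=9291/1219
back: M2=-142/87−8/29·9291/1219=-13658/3657
back: M1=13/4−3/8·-13658/3657=5669/1219
M: M0=0, M1=5669/1219, M2=-13658/3657, M3=9291/1219, M4=-9472/1219, M5=0
seg 0: a=1, c=M0/2=0, d=(M1−M0)/(6·1)=5669/7314, b=Δ0−h0·(2M0+M1)/6=-34925/7314
seg 1: a=-3, c=M1/2=5669/2438, d=(M2−M1)/(6·3)=-30665/65826, b=Δ1−h1·(2M1+M2)/6=-8959/3657
seg 2: a=-2, c=M2/2=-6829/3657, d=(M3−M2)/(6·3)=41531/65826, b=Δ2−h2·(2M2+M3)/6=-7871/7314
seg 3: a=-5, c=M3/2=9291/2438, d=(M4−M3)/(6·1)=-18763/7314, b=Δ3−h3·(2M3+M4)/6=17387/3657
seg 4: a=1, c=M4/2=-4736/1219, d=(M5−M4)/(6·2)=2368/3657, b=Δ4−h4·(2M4+M5)/6=34231/7314
t_q=7/4 → seg 1, τ=3/4; S=-3+-8959/3657·τ+5669/2438·τ²+-30665/65826·τ³=-581365/156032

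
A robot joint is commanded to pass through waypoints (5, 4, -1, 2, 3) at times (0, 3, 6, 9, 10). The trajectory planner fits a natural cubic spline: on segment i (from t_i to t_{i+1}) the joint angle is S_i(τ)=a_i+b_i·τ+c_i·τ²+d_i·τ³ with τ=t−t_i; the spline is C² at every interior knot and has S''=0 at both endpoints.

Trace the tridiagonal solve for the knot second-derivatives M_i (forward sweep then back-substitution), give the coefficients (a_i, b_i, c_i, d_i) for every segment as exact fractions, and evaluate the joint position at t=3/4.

Δ: Δ0=-1/3, Δ1=-5/3, Δ2=1, Δ3=1
row 1: diag=12, rhs=-8; c'=1/4, d'=-2/3
row 2: denom=12−3·1/4=45/4; d'=(16−3·-2/3)/(45/4)=8/5
row 3: denom=8−3·4/15=36/5; d'=(0−3·8/5)/(36/5)=-2/3
back: M3=-2/3
back: M2=8/5−4/15·-2/3=16/9
back: M1=-2/3−1/4·16/9=-10/9
M: M0=0, M1=-10/9, M2=16/9, M3=-2/3, M4=0
seg 0: a=5, c=M0/2=0, d=(M1−M0)/(6·3)=-5/81, b=Δ0−h0·(2M0+M1)/6=2/9
seg 1: a=4, c=M1/2=-5/9, d=(M2−M1)/(6·3)=13/81, b=Δ1−h1·(2M1+M2)/6=-13/9
seg 2: a=-1, c=M2/2=8/9, d=(M3−M2)/(6·3)=-11/81, b=Δ2−h2·(2M2+M3)/6=-4/9
seg 3: a=2, c=M3/2=-1/3, d=(M4−M3)/(6·1)=1/9, b=Δ3−h3·(2M3+M4)/6=11/9
t_q=3/4 → seg 0, τ=3/4; S=5+2/9·τ+0·τ²+-5/81·τ³=329/64

  seg 0: a=5 b=2/9 c=0 d=-5/81
  seg 1: a=4 b=-13/9 c=-5/9 d=13/81
  seg 2: a=-1 b=-4/9 c=8/9 d=-11/81
  seg 3: a=2 b=11/9 c=-1/3 d=1/9
S(3/4) = 329/64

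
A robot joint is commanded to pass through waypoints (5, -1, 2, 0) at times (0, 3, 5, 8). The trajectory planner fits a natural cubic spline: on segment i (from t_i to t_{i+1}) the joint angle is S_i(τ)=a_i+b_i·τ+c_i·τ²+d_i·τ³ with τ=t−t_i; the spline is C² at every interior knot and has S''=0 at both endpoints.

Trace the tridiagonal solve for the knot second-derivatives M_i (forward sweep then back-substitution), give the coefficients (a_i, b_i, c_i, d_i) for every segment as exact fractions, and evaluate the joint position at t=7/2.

  seg 0: a=5 b=-155/48 c=0 d=59/432
  seg 1: a=-1 b=11/24 c=59/48 d=-17/48
  seg 2: a=2 b=9/8 c=-43/48 d=43/432
S(7/2) = -65/128

Δ: Δ0=-2, Δ1=3/2, Δ2=-2/3
row 1: diag=10, rhs=21; c'=1/5, d'=21/10
row 2: denom=10−2·1/5=48/5; d'=(-13−2·21/10)/(48/5)=-43/24
back: M2=-43/24
back: M1=21/10−1/5·-43/24=59/24
M: M0=0, M1=59/24, M2=-43/24, M3=0
seg 0: a=5, c=M0/2=0, d=(M1−M0)/(6·3)=59/432, b=Δ0−h0·(2M0+M1)/6=-155/48
seg 1: a=-1, c=M1/2=59/48, d=(M2−M1)/(6·2)=-17/48, b=Δ1−h1·(2M1+M2)/6=11/24
seg 2: a=2, c=M2/2=-43/48, d=(M3−M2)/(6·3)=43/432, b=Δ2−h2·(2M2+M3)/6=9/8
t_q=7/2 → seg 1, τ=1/2; S=-1+11/24·τ+59/48·τ²+-17/48·τ³=-65/128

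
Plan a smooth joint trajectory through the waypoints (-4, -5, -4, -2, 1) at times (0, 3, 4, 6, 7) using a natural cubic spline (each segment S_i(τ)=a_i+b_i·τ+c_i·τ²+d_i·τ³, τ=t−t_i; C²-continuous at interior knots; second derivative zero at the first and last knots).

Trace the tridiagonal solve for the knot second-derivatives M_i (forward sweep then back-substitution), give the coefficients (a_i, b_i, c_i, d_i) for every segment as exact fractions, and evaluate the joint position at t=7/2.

  seg 0: a=-4 b=-67/75 c=0 d=14/225
  seg 1: a=-5 b=59/75 c=14/25 d=-26/75
  seg 2: a=-4 b=13/15 c=-12/25 d=41/150
  seg 3: a=-2 b=167/75 c=29/25 d=-29/75
S(7/2) = -451/100

Δ: Δ0=-1/3, Δ1=1, Δ2=1, Δ3=3
row 1: diag=8, rhs=8; c'=1/8, d'=1
row 2: denom=6−1·1/8=47/8; d'=(0−1·1)/(47/8)=-8/47
row 3: denom=6−2·16/47=250/47; d'=(12−2·-8/47)/(250/47)=58/25
back: M3=58/25
back: M2=-8/47−16/47·58/25=-24/25
back: M1=1−1/8·-24/25=28/25
M: M0=0, M1=28/25, M2=-24/25, M3=58/25, M4=0
seg 0: a=-4, c=M0/2=0, d=(M1−M0)/(6·3)=14/225, b=Δ0−h0·(2M0+M1)/6=-67/75
seg 1: a=-5, c=M1/2=14/25, d=(M2−M1)/(6·1)=-26/75, b=Δ1−h1·(2M1+M2)/6=59/75
seg 2: a=-4, c=M2/2=-12/25, d=(M3−M2)/(6·2)=41/150, b=Δ2−h2·(2M2+M3)/6=13/15
seg 3: a=-2, c=M3/2=29/25, d=(M4−M3)/(6·1)=-29/75, b=Δ3−h3·(2M3+M4)/6=167/75
t_q=7/2 → seg 1, τ=1/2; S=-5+59/75·τ+14/25·τ²+-26/75·τ³=-451/100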